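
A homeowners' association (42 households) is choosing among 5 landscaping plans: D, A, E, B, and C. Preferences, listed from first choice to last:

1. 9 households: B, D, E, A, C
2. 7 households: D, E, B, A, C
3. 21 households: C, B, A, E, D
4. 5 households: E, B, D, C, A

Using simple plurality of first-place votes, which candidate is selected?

First-place votes: D 7, A 0, E 5, B 9, C 21.
C has the most first-place votes.

C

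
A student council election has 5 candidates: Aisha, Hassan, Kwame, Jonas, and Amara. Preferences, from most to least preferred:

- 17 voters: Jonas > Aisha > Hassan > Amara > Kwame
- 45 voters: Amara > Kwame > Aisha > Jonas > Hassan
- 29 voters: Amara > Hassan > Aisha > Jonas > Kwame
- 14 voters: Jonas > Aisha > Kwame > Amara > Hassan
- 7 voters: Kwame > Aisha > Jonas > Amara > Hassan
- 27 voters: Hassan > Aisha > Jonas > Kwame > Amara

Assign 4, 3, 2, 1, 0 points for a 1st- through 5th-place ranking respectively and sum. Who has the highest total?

Aisha

Aisha: 17·3 + 45·2 + 29·2 + 14·3 + 7·3 + 27·3 = 343
Hassan: 17·2 + 45·0 + 29·3 + 14·0 + 7·0 + 27·4 = 229
Kwame: 17·0 + 45·3 + 29·0 + 14·2 + 7·4 + 27·1 = 218
Jonas: 17·4 + 45·1 + 29·1 + 14·4 + 7·2 + 27·2 = 266
Amara: 17·1 + 45·4 + 29·4 + 14·1 + 7·1 + 27·0 = 334
Aisha has the highest Borda score (343).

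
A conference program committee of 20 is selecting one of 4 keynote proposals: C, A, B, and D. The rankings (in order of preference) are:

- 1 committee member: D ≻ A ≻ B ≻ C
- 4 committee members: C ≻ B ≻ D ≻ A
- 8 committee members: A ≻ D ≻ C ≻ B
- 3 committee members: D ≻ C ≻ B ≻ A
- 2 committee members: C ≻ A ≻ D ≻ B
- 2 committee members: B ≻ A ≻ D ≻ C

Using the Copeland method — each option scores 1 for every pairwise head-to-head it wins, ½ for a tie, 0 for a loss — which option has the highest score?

C: beats B; loses to A and D → score 1.
A: beats C, B, and D → score 3.
B: loses to C, A, and D → score 0.
D: beats C and B; loses to A → score 2.
A has the best pairwise record.

A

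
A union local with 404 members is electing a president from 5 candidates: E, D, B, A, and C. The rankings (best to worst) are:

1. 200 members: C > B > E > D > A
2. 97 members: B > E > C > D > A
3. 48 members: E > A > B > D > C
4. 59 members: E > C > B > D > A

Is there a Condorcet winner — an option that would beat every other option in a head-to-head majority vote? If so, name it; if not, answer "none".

none

Checking pairwise contests:
B beats E 297–107.
E beats D 404–0.
C beats B 259–145.
E beats A 404–0.
E beats C 204–200.
Every option loses at least one head-to-head, so there is no Condorcet winner.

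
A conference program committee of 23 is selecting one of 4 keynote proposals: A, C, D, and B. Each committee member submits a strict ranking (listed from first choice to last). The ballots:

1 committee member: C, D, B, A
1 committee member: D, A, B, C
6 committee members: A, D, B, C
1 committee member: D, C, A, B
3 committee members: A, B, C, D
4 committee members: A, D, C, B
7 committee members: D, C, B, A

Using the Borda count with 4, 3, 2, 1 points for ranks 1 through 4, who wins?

A: 1·1 + 1·3 + 6·4 + 1·2 + 3·4 + 4·4 + 7·1 = 65
C: 1·4 + 1·1 + 6·1 + 1·3 + 3·2 + 4·2 + 7·3 = 49
D: 1·3 + 1·4 + 6·3 + 1·4 + 3·1 + 4·3 + 7·4 = 72
B: 1·2 + 1·2 + 6·2 + 1·1 + 3·3 + 4·1 + 7·2 = 44
D has the highest Borda score (72).

D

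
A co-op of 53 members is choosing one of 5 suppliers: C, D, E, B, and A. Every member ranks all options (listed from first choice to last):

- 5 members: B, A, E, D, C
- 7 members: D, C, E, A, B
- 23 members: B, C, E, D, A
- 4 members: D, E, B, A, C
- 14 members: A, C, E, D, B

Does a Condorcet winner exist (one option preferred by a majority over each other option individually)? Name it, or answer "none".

B vs C: 32–21 for B.
B vs D: 28–25 for B.
B vs E: 28–25 for B.
B vs A: 32–21 for B.
B beats every other option head-to-head.

B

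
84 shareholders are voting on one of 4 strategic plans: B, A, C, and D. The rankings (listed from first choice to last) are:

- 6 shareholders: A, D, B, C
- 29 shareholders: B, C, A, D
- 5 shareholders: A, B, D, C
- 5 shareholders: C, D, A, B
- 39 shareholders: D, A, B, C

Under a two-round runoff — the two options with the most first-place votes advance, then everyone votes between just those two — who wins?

D

Round 1 first-place votes: B 29, A 11, C 5, D 39.
D and B advance.
Runoff: D is preferred to B by 50 voters; B by 34.
D wins the runoff.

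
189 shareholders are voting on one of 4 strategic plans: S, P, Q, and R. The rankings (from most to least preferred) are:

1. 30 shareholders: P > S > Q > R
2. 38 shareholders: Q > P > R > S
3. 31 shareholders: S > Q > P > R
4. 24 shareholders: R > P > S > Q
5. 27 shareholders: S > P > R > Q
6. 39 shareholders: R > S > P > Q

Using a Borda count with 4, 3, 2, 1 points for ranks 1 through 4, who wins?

P

S: 30·3 + 38·1 + 31·4 + 24·2 + 27·4 + 39·3 = 525
P: 30·4 + 38·3 + 31·2 + 24·3 + 27·3 + 39·2 = 527
Q: 30·2 + 38·4 + 31·3 + 24·1 + 27·1 + 39·1 = 395
R: 30·1 + 38·2 + 31·1 + 24·4 + 27·2 + 39·4 = 443
P has the highest Borda score (527).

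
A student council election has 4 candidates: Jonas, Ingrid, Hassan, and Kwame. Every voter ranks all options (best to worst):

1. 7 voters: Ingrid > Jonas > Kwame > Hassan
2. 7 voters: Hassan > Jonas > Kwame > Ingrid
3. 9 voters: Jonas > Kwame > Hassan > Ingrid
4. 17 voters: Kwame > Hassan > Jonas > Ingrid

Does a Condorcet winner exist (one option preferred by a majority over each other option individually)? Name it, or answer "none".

none

Checking pairwise contests:
Hassan beats Jonas 24–16.
Jonas beats Ingrid 33–7.
Kwame beats Hassan 33–7.
Jonas beats Kwame 23–17.
Every option loses at least one head-to-head, so there is no Condorcet winner.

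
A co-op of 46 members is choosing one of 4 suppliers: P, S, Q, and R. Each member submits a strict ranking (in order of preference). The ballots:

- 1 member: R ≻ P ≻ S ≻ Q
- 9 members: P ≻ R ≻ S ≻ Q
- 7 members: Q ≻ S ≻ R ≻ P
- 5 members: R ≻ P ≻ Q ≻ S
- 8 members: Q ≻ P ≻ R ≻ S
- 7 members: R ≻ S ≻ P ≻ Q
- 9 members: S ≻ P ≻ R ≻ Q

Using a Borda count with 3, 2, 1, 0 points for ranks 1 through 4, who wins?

P: 1·2 + 9·3 + 7·0 + 5·2 + 8·2 + 7·1 + 9·2 = 80
S: 1·1 + 9·1 + 7·2 + 5·0 + 8·0 + 7·2 + 9·3 = 65
Q: 1·0 + 9·0 + 7·3 + 5·1 + 8·3 + 7·0 + 9·0 = 50
R: 1·3 + 9·2 + 7·1 + 5·3 + 8·1 + 7·3 + 9·1 = 81
R has the highest Borda score (81).

R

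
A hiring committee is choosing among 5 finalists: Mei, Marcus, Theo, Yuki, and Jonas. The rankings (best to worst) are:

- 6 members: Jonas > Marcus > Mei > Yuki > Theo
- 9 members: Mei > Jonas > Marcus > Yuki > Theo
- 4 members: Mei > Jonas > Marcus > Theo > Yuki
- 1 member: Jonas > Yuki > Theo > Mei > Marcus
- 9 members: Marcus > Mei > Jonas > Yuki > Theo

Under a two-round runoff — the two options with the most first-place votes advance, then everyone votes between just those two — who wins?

Marcus

Round 1 first-place votes: Mei 13, Marcus 9, Theo 0, Yuki 0, Jonas 7.
Mei and Marcus advance.
Runoff: Mei is preferred to Marcus by 14 voters; Marcus by 15.
Marcus wins the runoff.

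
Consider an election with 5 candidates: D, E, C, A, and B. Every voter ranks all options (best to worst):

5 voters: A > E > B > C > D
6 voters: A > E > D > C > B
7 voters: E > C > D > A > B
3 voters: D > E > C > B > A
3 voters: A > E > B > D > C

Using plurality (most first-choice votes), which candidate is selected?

A

First-place votes: D 3, E 7, C 0, A 14, B 0.
A has the most first-place votes.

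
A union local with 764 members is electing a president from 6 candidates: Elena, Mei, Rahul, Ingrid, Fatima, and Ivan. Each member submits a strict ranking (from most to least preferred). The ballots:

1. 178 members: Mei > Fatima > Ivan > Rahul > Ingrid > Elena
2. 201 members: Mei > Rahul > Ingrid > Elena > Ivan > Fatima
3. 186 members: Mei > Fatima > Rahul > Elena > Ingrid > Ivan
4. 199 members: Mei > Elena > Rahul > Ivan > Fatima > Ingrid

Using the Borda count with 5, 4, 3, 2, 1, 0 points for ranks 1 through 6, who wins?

Elena: 178·0 + 201·2 + 186·2 + 199·4 = 1570
Mei: 178·5 + 201·5 + 186·5 + 199·5 = 3820
Rahul: 178·2 + 201·4 + 186·3 + 199·3 = 2315
Ingrid: 178·1 + 201·3 + 186·1 + 199·0 = 967
Fatima: 178·4 + 201·0 + 186·4 + 199·1 = 1655
Ivan: 178·3 + 201·1 + 186·0 + 199·2 = 1133
Mei has the highest Borda score (3820).

Mei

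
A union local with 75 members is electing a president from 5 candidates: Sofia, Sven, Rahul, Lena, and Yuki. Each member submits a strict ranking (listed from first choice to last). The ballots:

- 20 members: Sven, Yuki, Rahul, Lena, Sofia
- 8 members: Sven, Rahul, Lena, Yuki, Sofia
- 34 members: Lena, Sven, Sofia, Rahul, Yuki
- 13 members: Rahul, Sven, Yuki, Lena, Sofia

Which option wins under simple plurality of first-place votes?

First-place votes: Sofia 0, Sven 28, Rahul 13, Lena 34, Yuki 0.
Lena has the most first-place votes.

Lena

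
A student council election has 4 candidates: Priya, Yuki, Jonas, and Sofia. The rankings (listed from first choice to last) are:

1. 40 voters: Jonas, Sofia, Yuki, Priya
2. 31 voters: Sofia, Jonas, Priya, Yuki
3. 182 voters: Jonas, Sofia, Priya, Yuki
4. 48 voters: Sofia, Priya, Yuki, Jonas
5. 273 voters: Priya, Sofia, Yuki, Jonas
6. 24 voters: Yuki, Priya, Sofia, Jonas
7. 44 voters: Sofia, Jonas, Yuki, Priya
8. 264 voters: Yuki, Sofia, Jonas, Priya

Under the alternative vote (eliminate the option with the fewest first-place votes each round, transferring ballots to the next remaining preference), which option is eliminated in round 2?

Round 1: Priya 273, Yuki 288, Jonas 222, Sofia 123. Eliminate Sofia.
Round 2: Priya 321, Yuki 288, Jonas 297. Eliminate Yuki.

Yuki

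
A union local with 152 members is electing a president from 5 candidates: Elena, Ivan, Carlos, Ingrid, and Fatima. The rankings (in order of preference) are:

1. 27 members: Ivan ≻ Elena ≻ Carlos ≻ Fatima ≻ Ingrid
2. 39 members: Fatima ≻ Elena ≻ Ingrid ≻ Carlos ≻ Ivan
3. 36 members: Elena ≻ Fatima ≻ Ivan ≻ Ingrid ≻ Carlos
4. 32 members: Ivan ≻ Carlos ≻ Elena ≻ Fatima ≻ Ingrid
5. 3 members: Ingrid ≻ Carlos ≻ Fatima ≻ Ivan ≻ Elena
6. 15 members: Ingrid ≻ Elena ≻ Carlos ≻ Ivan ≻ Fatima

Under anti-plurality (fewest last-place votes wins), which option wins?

Elena

Last-place votes: Elena 3, Ivan 39, Carlos 36, Ingrid 59, Fatima 15.
Elena is ranked last by the fewest voters, so Elena wins.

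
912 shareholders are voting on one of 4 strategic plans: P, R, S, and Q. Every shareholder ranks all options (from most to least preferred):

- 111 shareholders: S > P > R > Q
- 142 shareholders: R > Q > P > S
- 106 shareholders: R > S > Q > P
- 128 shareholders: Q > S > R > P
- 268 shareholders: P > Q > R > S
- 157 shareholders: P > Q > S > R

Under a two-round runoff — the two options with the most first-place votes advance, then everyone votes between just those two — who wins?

P

Round 1 first-place votes: P 425, R 248, S 111, Q 128.
P and R advance.
Runoff: P is preferred to R by 536 voters; R by 376.
P wins the runoff.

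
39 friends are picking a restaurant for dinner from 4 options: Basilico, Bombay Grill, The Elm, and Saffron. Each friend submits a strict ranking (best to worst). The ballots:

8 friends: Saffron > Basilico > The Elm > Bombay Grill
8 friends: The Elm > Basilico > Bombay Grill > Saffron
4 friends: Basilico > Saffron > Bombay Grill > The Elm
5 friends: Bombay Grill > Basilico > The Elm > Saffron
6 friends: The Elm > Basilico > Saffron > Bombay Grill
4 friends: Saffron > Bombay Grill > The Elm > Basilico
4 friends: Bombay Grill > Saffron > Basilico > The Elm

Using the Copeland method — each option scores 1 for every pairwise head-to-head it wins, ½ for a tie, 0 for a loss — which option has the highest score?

Basilico

Basilico: beats Bombay Grill, The Elm, and Saffron → score 3.
Bombay Grill: loses to Basilico, The Elm, and Saffron → score 0.
The Elm: beats Bombay Grill; loses to Basilico and Saffron → score 1.
Saffron: beats Bombay Grill and The Elm; loses to Basilico → score 2.
Basilico has the best pairwise record.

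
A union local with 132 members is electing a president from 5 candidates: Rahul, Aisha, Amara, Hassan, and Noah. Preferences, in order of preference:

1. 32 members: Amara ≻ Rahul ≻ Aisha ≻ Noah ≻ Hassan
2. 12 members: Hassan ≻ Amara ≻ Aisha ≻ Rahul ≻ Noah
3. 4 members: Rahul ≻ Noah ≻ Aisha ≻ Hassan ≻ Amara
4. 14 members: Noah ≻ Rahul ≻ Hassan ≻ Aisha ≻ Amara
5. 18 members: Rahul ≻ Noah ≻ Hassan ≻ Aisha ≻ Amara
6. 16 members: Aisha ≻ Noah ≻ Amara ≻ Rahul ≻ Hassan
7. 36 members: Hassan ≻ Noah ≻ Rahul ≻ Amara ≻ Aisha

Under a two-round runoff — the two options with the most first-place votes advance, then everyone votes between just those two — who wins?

Hassan

Round 1 first-place votes: Rahul 22, Aisha 16, Amara 32, Hassan 48, Noah 14.
Hassan and Amara advance.
Runoff: Hassan is preferred to Amara by 84 voters; Amara by 48.
Hassan wins the runoff.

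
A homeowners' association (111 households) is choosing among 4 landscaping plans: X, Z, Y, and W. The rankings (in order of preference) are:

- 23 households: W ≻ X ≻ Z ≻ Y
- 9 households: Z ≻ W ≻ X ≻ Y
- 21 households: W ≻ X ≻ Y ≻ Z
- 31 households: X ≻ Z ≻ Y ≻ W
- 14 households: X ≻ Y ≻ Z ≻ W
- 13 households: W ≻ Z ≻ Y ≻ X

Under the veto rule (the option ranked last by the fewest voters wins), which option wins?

Last-place votes: X 13, Z 21, Y 32, W 45.
X is ranked last by the fewest voters, so X wins.

X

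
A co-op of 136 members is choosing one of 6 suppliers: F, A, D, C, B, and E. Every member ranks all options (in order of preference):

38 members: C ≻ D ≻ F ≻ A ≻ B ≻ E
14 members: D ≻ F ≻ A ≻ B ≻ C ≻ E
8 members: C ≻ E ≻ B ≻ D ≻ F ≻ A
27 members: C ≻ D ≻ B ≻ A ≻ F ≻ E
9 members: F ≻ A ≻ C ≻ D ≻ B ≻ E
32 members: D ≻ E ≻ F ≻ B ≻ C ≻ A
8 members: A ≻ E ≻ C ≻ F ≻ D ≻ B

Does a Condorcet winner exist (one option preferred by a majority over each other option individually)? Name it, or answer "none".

C vs F: 81–55 for C.
C vs A: 105–31 for C.
C vs D: 90–46 for C.
C vs B: 90–46 for C.
C vs E: 96–40 for C.
C beats every other option head-to-head.

C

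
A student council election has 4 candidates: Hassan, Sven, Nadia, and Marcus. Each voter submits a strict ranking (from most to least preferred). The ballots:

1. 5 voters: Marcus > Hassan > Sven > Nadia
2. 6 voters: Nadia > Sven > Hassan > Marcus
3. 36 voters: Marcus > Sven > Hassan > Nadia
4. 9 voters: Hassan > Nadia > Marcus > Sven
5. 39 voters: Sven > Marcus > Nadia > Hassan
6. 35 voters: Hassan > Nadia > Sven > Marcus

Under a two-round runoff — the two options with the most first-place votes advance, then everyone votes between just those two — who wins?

Round 1 first-place votes: Hassan 44, Sven 39, Nadia 6, Marcus 41.
Hassan and Marcus advance.
Runoff: Hassan is preferred to Marcus by 50 voters; Marcus by 80.
Marcus wins the runoff.

Marcus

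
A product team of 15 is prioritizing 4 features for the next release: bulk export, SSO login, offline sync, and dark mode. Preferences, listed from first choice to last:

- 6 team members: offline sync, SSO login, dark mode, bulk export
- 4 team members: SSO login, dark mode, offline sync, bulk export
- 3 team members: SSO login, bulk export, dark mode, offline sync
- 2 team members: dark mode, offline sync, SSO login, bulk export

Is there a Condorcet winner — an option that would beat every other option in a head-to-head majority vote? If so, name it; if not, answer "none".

none

Checking pairwise contests:
SSO login beats bulk export 15–0.
offline sync beats SSO login 8–7.
dark mode beats offline sync 9–6.
SSO login beats dark mode 13–2.
Every option loses at least one head-to-head, so there is no Condorcet winner.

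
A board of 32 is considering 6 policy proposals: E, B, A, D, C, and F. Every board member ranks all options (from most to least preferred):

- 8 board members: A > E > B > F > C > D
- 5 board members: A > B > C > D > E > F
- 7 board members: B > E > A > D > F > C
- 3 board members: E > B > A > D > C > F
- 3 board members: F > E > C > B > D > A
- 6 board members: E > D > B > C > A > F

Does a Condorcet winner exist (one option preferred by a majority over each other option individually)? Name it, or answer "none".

E

E vs B: 20–12 for E.
E vs A: 19–13 for E.
E vs D: 27–5 for E.
E vs C: 27–5 for E.
E vs F: 29–3 for E.
E beats every other option head-to-head.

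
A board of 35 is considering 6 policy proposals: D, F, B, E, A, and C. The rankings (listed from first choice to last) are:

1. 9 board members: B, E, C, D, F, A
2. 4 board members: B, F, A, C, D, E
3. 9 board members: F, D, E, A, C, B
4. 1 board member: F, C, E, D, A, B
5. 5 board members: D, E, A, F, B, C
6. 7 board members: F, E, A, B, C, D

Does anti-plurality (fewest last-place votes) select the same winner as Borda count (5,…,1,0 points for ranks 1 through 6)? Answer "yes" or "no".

Anti-plurality — last-place votes: D 7, F 0, B 10, E 4, A 9, C 5. Winner: F.
Borda — scores: D 85, F 120, B 84, E 114, A 67, C 55. Winner: F.
The two methods agree.

yes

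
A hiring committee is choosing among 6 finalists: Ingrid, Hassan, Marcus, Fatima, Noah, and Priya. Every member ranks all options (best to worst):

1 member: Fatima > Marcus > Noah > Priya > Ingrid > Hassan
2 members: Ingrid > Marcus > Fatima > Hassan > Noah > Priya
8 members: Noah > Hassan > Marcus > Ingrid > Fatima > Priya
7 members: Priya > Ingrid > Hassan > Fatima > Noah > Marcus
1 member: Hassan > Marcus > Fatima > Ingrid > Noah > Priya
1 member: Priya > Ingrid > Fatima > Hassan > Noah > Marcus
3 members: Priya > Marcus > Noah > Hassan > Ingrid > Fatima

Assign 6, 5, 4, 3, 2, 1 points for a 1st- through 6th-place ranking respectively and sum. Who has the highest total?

Ingrid: 1·2 + 2·6 + 8·3 + 7·5 + 1·3 + 1·5 + 3·2 = 87
Hassan: 1·1 + 2·3 + 8·5 + 7·4 + 1·6 + 1·3 + 3·3 = 93
Marcus: 1·5 + 2·5 + 8·4 + 7·1 + 1·5 + 1·1 + 3·5 = 75
Fatima: 1·6 + 2·4 + 8·2 + 7·3 + 1·4 + 1·4 + 3·1 = 62
Noah: 1·4 + 2·2 + 8·6 + 7·2 + 1·2 + 1·2 + 3·4 = 86
Priya: 1·3 + 2·1 + 8·1 + 7·6 + 1·1 + 1·6 + 3·6 = 80
Hassan has the highest Borda score (93).

Hassan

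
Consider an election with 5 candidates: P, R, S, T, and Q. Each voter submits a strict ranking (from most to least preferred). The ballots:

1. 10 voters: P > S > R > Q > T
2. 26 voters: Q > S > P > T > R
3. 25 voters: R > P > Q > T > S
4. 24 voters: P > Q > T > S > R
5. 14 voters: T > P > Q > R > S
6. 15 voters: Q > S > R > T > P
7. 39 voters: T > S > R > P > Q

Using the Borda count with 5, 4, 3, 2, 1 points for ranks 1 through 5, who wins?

P: 10·5 + 26·3 + 25·4 + 24·5 + 14·4 + 15·1 + 39·2 = 497
R: 10·3 + 26·1 + 25·5 + 24·1 + 14·2 + 15·3 + 39·3 = 395
S: 10·4 + 26·4 + 25·1 + 24·2 + 14·1 + 15·4 + 39·4 = 447
T: 10·1 + 26·2 + 25·2 + 24·3 + 14·5 + 15·2 + 39·5 = 479
Q: 10·2 + 26·5 + 25·3 + 24·4 + 14·3 + 15·5 + 39·1 = 477
P has the highest Borda score (497).

P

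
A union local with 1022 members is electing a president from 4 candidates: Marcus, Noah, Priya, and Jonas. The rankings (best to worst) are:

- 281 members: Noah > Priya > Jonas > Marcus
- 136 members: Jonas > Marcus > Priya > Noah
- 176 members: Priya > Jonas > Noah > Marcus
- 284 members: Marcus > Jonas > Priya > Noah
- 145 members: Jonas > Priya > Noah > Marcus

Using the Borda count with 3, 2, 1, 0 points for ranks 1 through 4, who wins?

Jonas

Marcus: 281·0 + 136·2 + 176·0 + 284·3 + 145·0 = 1124
Noah: 281·3 + 136·0 + 176·1 + 284·0 + 145·1 = 1164
Priya: 281·2 + 136·1 + 176·3 + 284·1 + 145·2 = 1800
Jonas: 281·1 + 136·3 + 176·2 + 284·2 + 145·3 = 2044
Jonas has the highest Borda score (2044).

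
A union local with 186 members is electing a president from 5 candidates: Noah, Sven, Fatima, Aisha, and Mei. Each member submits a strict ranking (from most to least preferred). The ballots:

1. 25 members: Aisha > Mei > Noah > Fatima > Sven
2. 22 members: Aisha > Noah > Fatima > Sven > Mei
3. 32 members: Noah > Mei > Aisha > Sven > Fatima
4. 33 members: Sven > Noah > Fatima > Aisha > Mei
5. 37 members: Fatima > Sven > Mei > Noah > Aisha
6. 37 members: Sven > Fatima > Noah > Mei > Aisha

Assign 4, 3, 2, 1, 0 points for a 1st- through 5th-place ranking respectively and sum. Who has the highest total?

Noah

Noah: 25·2 + 22·3 + 32·4 + 33·3 + 37·1 + 37·2 = 454
Sven: 25·0 + 22·1 + 32·1 + 33·4 + 37·3 + 37·4 = 445
Fatima: 25·1 + 22·2 + 32·0 + 33·2 + 37·4 + 37·3 = 394
Aisha: 25·4 + 22·4 + 32·2 + 33·1 + 37·0 + 37·0 = 285
Mei: 25·3 + 22·0 + 32·3 + 33·0 + 37·2 + 37·1 = 282
Noah has the highest Borda score (454).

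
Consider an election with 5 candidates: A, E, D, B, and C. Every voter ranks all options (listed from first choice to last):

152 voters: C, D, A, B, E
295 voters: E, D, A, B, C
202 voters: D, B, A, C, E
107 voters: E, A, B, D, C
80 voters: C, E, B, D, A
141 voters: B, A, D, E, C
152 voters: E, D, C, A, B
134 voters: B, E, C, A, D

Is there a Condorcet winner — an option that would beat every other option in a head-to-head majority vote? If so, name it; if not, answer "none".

E

E vs A: 768–495 for E.
E vs D: 768–495 for E.
E vs B: 634–629 for E.
E vs C: 829–434 for E.
E beats every other option head-to-head.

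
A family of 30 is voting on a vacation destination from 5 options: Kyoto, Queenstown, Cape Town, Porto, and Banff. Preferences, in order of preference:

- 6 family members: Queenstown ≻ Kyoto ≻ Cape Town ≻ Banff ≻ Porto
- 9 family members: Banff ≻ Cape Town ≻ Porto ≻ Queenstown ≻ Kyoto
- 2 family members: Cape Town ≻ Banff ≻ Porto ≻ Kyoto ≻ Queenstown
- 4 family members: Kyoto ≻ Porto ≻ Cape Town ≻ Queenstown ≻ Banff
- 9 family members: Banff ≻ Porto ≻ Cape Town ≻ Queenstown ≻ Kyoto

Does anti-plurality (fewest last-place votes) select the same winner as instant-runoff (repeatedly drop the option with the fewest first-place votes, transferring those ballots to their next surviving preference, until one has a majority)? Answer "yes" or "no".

no

Anti-plurality — last-place votes: Kyoto 18, Queenstown 2, Cape Town 0, Porto 6, Banff 4. Winner: Cape Town.
Instant-runoff — R1 Kyoto 4, Queenstown 6, Cape Town 2, Porto 0, Banff 18 (Banff winner). Winner: Banff.
The two methods disagree.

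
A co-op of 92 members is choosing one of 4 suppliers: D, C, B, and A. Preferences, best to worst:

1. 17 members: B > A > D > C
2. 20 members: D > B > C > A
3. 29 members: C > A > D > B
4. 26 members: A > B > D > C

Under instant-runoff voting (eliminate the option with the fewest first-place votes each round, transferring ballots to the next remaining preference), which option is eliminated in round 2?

D

Round 1: D 20, C 29, B 17, A 26. Eliminate B.
Round 2: D 20, C 29, A 43. Eliminate D.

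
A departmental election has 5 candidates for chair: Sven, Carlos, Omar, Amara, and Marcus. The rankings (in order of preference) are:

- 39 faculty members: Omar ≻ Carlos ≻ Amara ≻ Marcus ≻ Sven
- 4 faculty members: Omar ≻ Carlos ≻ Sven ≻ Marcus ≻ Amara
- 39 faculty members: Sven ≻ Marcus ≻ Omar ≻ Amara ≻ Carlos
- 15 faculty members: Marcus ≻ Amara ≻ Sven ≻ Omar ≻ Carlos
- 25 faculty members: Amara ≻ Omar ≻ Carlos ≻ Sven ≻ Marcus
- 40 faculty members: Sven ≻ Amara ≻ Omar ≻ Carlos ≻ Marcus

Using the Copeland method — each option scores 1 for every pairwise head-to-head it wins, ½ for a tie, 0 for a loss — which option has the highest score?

Sven: beats Carlos, Omar, Amara, and Marcus → score 4.
Carlos: beats Marcus; loses to Sven, Omar, and Amara → score 1.
Omar: beats Carlos, Amara, and Marcus; loses to Sven → score 3.
Amara: beats Carlos and Marcus; loses to Sven and Omar → score 2.
Marcus: loses to Sven, Carlos, Omar, and Amara → score 0.
Sven has the best pairwise record.

Sven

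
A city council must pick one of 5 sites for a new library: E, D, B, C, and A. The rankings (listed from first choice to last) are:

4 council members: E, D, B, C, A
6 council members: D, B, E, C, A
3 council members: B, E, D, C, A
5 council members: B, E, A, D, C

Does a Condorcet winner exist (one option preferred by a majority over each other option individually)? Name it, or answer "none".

Checking pairwise contests:
B beats E 14–4.
E beats D 12–6.
D beats B 10–8.
E beats C 18–0.
E beats A 18–0.
Every option loses at least one head-to-head, so there is no Condorcet winner.

none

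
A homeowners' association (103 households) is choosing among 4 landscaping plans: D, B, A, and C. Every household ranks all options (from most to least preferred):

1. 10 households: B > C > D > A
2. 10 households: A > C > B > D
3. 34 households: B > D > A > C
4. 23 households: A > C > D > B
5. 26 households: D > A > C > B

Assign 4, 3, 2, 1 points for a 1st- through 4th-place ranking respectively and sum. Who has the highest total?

D: 10·2 + 10·1 + 34·3 + 23·2 + 26·4 = 282
B: 10·4 + 10·2 + 34·4 + 23·1 + 26·1 = 245
A: 10·1 + 10·4 + 34·2 + 23·4 + 26·3 = 288
C: 10·3 + 10·3 + 34·1 + 23·3 + 26·2 = 215
A has the highest Borda score (288).

A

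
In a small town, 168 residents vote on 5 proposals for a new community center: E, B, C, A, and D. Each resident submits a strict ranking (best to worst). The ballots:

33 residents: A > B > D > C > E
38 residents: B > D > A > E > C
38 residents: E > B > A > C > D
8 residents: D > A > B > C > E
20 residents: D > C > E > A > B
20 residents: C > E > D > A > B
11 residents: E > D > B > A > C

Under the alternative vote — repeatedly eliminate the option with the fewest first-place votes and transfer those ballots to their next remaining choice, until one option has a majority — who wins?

E

Round 1: E 49, B 38, C 20, A 33, D 28. Eliminate C.
Round 2: E 69, B 38, A 33, D 28. Eliminate D.
Round 3: E 89, B 38, A 41. E has a majority.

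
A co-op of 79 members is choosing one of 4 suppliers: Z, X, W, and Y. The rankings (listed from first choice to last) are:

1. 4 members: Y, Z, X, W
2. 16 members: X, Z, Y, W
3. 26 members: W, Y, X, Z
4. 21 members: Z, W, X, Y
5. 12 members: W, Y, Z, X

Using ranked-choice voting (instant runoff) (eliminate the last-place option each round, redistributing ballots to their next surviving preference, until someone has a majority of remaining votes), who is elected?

Z

Round 1: Z 21, X 16, W 38, Y 4. Eliminate Y.
Round 2: Z 25, X 16, W 38. Eliminate X.
Round 3: Z 41, W 38. Z has a majority.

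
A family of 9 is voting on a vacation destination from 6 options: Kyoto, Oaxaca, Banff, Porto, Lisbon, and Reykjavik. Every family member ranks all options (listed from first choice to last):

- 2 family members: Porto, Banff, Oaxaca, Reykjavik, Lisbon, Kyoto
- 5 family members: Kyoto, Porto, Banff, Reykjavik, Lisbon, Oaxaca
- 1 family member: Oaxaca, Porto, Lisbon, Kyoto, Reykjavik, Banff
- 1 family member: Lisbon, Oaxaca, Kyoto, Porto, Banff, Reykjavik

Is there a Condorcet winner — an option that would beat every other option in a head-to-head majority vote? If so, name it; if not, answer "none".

Kyoto vs Oaxaca: 5–4 for Kyoto.
Kyoto vs Banff: 7–2 for Kyoto.
Kyoto vs Porto: 6–3 for Kyoto.
Kyoto vs Lisbon: 5–4 for Kyoto.
Kyoto vs Reykjavik: 7–2 for Kyoto.
Kyoto beats every other option head-to-head.

Kyoto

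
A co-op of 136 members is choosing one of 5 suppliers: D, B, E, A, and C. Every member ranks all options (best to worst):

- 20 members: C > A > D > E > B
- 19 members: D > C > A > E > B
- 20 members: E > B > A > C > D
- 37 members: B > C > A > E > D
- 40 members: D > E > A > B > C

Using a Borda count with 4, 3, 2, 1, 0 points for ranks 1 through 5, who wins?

A

D: 20·2 + 19·4 + 20·0 + 37·0 + 40·4 = 276
B: 20·0 + 19·0 + 20·3 + 37·4 + 40·1 = 248
E: 20·1 + 19·1 + 20·4 + 37·1 + 40·3 = 276
A: 20·3 + 19·2 + 20·2 + 37·2 + 40·2 = 292
C: 20·4 + 19·3 + 20·1 + 37·3 + 40·0 = 268
A has the highest Borda score (292).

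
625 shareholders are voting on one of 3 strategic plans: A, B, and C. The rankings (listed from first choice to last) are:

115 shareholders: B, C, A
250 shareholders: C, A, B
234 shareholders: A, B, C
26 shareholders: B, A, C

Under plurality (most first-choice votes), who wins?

C

First-place votes: A 234, B 141, C 250.
C has the most first-place votes.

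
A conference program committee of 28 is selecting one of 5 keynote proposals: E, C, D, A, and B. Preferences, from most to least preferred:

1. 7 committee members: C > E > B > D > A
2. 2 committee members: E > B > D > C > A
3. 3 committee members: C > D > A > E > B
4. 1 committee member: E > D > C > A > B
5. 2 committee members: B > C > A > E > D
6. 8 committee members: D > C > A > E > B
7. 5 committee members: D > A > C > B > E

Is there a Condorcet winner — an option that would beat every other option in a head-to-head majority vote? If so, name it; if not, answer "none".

D

D vs E: 16–12 for D.
D vs C: 16–12 for D.
D vs A: 26–2 for D.
D vs B: 17–11 for D.
D beats every other option head-to-head.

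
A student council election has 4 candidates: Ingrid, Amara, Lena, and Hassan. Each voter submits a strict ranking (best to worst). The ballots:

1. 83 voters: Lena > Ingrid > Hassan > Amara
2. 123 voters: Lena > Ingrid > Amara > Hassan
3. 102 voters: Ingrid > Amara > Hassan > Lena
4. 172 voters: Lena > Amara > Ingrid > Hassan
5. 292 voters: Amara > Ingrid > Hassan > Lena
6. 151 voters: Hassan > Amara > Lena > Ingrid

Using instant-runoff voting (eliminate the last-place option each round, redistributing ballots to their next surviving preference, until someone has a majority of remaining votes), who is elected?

Round 1: Ingrid 102, Amara 292, Lena 378, Hassan 151. Eliminate Ingrid.
Round 2: Amara 394, Lena 378, Hassan 151. Eliminate Hassan.
Round 3: Amara 545, Lena 378. Amara has a majority.

Amara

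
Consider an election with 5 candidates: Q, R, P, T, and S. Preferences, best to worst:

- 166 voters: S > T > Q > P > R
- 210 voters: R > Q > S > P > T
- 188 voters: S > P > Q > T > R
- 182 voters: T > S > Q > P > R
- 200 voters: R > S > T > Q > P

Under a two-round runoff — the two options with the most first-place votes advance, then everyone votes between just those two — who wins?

Round 1 first-place votes: Q 0, R 410, P 0, T 182, S 354.
R and S advance.
Runoff: R is preferred to S by 410 voters; S by 536.
S wins the runoff.

S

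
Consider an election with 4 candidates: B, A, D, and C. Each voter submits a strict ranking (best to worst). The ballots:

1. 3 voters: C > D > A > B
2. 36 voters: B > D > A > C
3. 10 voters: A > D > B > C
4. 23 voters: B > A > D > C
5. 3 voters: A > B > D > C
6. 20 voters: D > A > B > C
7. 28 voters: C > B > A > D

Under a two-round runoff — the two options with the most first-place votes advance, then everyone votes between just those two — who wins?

B

Round 1 first-place votes: B 59, A 13, D 20, C 31.
B and C advance.
Runoff: B is preferred to C by 92 voters; C by 31.
B wins the runoff.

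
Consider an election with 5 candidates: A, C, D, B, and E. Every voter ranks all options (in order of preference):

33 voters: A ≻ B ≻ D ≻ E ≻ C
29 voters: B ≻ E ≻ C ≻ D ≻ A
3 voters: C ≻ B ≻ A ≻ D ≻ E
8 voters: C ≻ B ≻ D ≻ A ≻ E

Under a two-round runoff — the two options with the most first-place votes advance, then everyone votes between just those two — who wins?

Round 1 first-place votes: A 33, C 11, D 0, B 29, E 0.
A and B advance.
Runoff: A is preferred to B by 33 voters; B by 40.
B wins the runoff.

B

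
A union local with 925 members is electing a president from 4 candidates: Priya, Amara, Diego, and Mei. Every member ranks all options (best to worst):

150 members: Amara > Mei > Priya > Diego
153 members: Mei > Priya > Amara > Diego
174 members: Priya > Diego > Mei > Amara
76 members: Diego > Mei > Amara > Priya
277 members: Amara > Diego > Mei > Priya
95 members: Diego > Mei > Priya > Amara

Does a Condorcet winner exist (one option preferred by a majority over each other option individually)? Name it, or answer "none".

Checking pairwise contests:
Amara beats Priya 503–422.
Mei beats Amara 498–427.
Priya beats Diego 477–448.
Diego beats Mei 622–303.
Every option loses at least one head-to-head, so there is no Condorcet winner.

none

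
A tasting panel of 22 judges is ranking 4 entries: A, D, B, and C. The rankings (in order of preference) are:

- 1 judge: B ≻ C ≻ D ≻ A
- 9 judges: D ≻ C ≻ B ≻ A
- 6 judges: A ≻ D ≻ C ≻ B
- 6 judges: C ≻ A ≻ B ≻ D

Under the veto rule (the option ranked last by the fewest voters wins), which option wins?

C

Last-place votes: A 10, D 6, B 6, C 0.
C is ranked last by the fewest voters, so C wins.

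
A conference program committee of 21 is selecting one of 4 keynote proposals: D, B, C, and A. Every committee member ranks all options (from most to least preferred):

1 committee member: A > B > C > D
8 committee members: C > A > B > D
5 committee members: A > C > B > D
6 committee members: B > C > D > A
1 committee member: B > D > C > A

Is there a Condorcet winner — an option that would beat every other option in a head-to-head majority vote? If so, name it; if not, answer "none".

C vs D: 20–1 for C.
C vs B: 13–8 for C.
C vs A: 15–6 for C.
C beats every other option head-to-head.

C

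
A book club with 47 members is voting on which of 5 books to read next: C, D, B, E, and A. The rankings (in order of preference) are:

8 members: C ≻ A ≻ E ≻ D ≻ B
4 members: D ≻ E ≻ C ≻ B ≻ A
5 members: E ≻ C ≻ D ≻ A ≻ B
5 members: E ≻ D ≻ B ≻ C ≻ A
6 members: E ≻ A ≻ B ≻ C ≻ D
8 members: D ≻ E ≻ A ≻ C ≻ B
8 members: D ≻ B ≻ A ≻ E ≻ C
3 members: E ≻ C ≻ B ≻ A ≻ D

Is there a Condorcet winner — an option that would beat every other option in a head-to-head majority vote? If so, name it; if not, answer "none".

E vs C: 39–8 for E.
E vs D: 27–20 for E.
E vs B: 39–8 for E.
E vs A: 31–16 for E.
E beats every other option head-to-head.

E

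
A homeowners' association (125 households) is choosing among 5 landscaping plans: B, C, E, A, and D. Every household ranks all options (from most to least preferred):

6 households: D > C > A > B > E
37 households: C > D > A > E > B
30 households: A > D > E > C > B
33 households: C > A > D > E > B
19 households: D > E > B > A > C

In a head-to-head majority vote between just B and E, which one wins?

Voters preferring B to E: 6; preferring E to B: 119.
E wins the head-to-head.

E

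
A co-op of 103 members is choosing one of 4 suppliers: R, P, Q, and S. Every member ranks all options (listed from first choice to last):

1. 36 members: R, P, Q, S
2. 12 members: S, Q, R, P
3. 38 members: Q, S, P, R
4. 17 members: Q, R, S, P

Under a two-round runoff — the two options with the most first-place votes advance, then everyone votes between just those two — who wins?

Q

Round 1 first-place votes: R 36, P 0, Q 55, S 12.
Q and R advance.
Runoff: Q is preferred to R by 67 voters; R by 36.
Q wins the runoff.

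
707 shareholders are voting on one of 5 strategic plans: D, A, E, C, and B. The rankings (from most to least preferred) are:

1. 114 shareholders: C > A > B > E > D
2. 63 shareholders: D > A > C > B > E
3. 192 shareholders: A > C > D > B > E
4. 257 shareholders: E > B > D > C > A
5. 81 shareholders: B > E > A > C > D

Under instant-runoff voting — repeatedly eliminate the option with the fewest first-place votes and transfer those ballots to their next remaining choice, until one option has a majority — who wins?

A

Round 1: D 63, A 192, E 257, C 114, B 81. Eliminate D.
Round 2: A 255, E 257, C 114, B 81. Eliminate B.
Round 3: A 255, E 338, C 114. Eliminate C.
Round 4: A 369, E 338. A has a majority.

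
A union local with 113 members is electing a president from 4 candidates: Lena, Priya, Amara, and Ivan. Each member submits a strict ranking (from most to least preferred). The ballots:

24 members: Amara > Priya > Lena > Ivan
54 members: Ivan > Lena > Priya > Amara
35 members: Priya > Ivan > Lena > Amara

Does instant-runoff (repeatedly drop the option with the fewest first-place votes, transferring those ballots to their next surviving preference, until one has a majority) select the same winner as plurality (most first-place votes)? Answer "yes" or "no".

no

Instant-runoff — R1 Lena 0, Priya 35, Amara 24, Ivan 54 (Lena out); R2 Priya 35, Amara 24, Ivan 54 (Amara out); R3 Priya 59, Ivan 54 (Priya winner). Winner: Priya.
Plurality — first-place votes: Lena 0, Priya 35, Amara 24, Ivan 54. Winner: Ivan.
The two methods disagree.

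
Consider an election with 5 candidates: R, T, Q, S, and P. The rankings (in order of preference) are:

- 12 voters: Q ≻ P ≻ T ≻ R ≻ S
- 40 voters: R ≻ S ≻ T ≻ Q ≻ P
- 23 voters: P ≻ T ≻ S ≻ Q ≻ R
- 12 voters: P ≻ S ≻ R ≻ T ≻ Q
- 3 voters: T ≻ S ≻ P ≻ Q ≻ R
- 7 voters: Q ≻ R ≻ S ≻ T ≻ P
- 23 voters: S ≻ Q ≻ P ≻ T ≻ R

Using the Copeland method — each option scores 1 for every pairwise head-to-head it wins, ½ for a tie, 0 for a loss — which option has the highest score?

R: loses to T, Q, S, and P → score 0.
T: beats R and Q; loses to S and P → score 2.
Q: beats R and P; loses to T and S → score 2.
S: beats R, T, Q, and P → score 4.
P: beats R and T; loses to Q and S → score 2.
S has the best pairwise record.

S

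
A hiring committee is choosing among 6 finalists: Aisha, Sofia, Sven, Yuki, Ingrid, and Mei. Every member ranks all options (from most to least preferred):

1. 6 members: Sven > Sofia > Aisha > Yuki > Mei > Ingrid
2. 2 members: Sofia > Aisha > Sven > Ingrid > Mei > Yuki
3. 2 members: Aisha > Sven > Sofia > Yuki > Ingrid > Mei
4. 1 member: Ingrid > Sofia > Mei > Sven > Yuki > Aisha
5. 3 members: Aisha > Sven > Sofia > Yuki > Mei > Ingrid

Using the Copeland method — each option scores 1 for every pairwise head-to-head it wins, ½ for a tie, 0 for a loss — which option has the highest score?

Aisha: beats Yuki, Ingrid, and Mei; ties Sven; loses to Sofia → score 3.5.
Sofia: beats Aisha, Yuki, Ingrid, and Mei; loses to Sven → score 4.
Sven: beats Sofia, Yuki, Ingrid, and Mei; ties Aisha → score 4.5.
Yuki: beats Ingrid and Mei; loses to Aisha, Sofia, and Sven → score 2.
Ingrid: loses to Aisha, Sofia, Sven, Yuki, and Mei → score 0.
Mei: beats Ingrid; loses to Aisha, Sofia, Sven, and Yuki → score 1.
Sven has the best pairwise record.

Sven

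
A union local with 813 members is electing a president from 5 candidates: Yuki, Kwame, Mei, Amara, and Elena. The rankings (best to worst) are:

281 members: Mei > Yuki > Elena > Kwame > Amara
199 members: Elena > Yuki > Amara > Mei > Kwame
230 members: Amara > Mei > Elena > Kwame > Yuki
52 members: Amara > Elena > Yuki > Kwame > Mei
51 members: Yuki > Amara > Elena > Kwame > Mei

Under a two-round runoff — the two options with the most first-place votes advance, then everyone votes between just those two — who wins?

Round 1 first-place votes: Yuki 51, Kwame 0, Mei 281, Amara 282, Elena 199.
Amara and Mei advance.
Runoff: Amara is preferred to Mei by 532 voters; Mei by 281.
Amara wins the runoff.

Amara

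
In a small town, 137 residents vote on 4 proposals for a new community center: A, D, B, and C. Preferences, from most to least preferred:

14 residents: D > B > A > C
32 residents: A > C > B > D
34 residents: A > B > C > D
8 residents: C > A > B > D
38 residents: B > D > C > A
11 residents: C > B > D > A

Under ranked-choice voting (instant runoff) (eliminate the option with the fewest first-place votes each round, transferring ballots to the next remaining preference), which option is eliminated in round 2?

C

Round 1: A 66, D 14, B 38, C 19. Eliminate D.
Round 2: A 66, B 52, C 19. Eliminate C.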